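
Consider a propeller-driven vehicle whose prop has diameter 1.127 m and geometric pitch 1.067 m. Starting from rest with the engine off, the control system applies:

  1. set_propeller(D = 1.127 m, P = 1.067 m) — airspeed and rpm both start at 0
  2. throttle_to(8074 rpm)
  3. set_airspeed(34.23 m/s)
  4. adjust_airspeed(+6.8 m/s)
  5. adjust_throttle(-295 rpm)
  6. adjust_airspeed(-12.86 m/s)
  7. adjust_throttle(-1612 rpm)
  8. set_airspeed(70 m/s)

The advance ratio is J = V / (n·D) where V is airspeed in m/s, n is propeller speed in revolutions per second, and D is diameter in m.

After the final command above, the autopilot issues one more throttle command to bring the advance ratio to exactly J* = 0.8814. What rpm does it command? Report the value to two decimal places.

rpm = 4228.17

set_propeller: D = 1.127 m, P = 1.067 m (p = P/D = 0.946761); state ← (V=0, rpm=0)
throttle_to(8074): rpm ← 8074
set_airspeed(34.23): V ← 34.23 m/s
adjust_airspeed(+6.8): V ← 34.23 +6.8 = 41.03 m/s
adjust_throttle(-295): rpm ← 8074 -295 = 7779
adjust_airspeed(-12.86): V ← 41.03 -12.86 = 28.17 m/s
adjust_throttle(-1612): rpm ← 7779 -1612 = 6167
set_airspeed(70): V ← 70 m/s
final state: V = 70 m/s, rpm = 6167 → n = rpm/60 = 102.783333 rev/s
target J* = 0.8814; solve J* = V/(n·D) for n: n = V/(J*·D) = 70/(0.8814 × 1.127) = 70.469482 rev/s
rpm = 60·n = 4228.168907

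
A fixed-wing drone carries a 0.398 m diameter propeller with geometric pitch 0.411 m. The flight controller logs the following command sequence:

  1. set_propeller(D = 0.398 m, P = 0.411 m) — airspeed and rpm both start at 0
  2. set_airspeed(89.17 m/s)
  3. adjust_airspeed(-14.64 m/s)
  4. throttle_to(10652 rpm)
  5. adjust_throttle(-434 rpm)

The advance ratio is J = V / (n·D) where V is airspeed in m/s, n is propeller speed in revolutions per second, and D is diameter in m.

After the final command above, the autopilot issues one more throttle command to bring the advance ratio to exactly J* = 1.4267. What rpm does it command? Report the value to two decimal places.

rpm = 7875.29

set_propeller: D = 0.398 m, P = 0.411 m (p = P/D = 1.032663); state ← (V=0, rpm=0)
set_airspeed(89.17): V ← 89.17 m/s
adjust_airspeed(-14.64): V ← 89.17 -14.64 = 74.53 m/s
throttle_to(10652): rpm ← 10652
adjust_throttle(-434): rpm ← 10652 -434 = 10218
final state: V = 74.53 m/s, rpm = 10218 → n = rpm/60 = 170.300000 rev/s
target J* = 1.4267; solve J* = V/(n·D) for n: n = V/(J*·D) = 74.53/(1.4267 × 0.398) = 131.254858 rev/s
rpm = 60·n = 7875.291506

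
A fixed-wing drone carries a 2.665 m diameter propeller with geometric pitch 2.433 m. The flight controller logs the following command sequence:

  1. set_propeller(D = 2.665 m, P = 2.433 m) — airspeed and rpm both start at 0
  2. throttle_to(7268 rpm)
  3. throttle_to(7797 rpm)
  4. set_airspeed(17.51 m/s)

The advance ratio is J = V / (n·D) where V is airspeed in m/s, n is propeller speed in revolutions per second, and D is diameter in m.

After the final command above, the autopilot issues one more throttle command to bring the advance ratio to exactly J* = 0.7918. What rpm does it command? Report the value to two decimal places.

rpm = 497.88

set_propeller: D = 2.665 m, P = 2.433 m (p = P/D = 0.912946); state ← (V=0, rpm=0)
throttle_to(7268): rpm ← 7268
throttle_to(7797): rpm ← 7797
set_airspeed(17.51): V ← 17.51 m/s
final state: V = 17.51 m/s, rpm = 7797 → n = rpm/60 = 129.950000 rev/s
target J* = 0.7918; solve J* = V/(n·D) for n: n = V/(J*·D) = 17.51/(0.7918 × 2.665) = 8.298000 rev/s
rpm = 60·n = 497.880006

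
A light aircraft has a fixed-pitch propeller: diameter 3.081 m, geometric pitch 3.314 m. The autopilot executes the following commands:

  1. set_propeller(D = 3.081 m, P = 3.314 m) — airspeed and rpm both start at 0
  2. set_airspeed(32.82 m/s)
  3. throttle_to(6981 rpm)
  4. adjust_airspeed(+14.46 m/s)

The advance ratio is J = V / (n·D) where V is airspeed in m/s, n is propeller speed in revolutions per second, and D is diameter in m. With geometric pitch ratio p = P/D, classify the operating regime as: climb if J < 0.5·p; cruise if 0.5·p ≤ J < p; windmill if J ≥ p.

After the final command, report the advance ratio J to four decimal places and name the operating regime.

J = 0.1319, regime = climb

set_propeller: D = 3.081 m, P = 3.314 m (p = P/D = 1.075625); state ← (V=0, rpm=0)
set_airspeed(32.82): V ← 32.82 m/s
throttle_to(6981): rpm ← 6981
adjust_airspeed(+14.46): V ← 32.82 +14.46 = 47.28 m/s
final state: V = 47.28 m/s, rpm = 6981 → n = rpm/60 = 116.350000 rev/s
J = V / (n·D) = 47.28 / (116.350000 × 3.081) = 0.131892
regime bands: climb J<0.5378 | cruise [0.5378, 1.0756) | windmill J≥1.0756
J = 0.1319 → climb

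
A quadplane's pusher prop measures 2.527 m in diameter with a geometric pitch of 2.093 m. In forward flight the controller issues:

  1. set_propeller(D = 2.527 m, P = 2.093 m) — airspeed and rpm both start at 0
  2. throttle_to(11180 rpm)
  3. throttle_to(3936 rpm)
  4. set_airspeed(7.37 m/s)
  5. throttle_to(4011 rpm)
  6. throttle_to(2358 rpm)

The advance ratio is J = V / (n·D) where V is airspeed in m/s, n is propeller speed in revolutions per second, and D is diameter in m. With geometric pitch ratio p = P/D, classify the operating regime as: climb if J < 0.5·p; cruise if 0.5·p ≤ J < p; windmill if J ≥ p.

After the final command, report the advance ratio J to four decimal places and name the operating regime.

J = 0.0742, regime = climb

set_propeller: D = 2.527 m, P = 2.093 m (p = P/D = 0.828255); state ← (V=0, rpm=0)
throttle_to(11180): rpm ← 11180
throttle_to(3936): rpm ← 3936
set_airspeed(7.37): V ← 7.37 m/s
throttle_to(4011): rpm ← 4011
throttle_to(2358): rpm ← 2358
final state: V = 7.37 m/s, rpm = 2358 → n = rpm/60 = 39.300000 rev/s
J = V / (n·D) = 7.37 / (39.300000 × 2.527) = 0.074211
regime bands: climb J<0.4141 | cruise [0.4141, 0.8283) | windmill J≥0.8283
J = 0.0742 → climb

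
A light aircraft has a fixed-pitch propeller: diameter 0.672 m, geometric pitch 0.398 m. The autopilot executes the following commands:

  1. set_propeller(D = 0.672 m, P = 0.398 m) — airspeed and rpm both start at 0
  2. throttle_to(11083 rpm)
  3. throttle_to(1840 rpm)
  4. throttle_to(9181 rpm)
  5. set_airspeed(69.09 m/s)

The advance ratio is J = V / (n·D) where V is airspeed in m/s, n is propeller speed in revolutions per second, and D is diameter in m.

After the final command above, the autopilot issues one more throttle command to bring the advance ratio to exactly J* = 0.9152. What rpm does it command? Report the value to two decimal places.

set_propeller: D = 0.672 m, P = 0.398 m (p = P/D = 0.592262); state ← (V=0, rpm=0)
throttle_to(11083): rpm ← 11083
throttle_to(1840): rpm ← 1840
throttle_to(9181): rpm ← 9181
set_airspeed(69.09): V ← 69.09 m/s
final state: V = 69.09 m/s, rpm = 9181 → n = rpm/60 = 153.016667 rev/s
target J* = 0.9152; solve J* = V/(n·D) for n: n = V/(J*·D) = 69.09/(0.9152 × 0.672) = 112.338833 rev/s
rpm = 60·n = 6740.329983

rpm = 6740.33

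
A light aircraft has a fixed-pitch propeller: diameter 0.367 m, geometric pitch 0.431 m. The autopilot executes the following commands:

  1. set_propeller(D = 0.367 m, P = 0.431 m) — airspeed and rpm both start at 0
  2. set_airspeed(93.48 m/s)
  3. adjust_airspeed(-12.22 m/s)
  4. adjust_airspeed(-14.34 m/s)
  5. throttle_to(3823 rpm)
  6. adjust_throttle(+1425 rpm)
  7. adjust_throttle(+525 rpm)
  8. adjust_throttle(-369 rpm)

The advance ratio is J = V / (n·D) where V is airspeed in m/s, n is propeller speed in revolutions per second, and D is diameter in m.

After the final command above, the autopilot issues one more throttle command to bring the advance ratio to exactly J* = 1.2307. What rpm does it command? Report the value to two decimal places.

set_propeller: D = 0.367 m, P = 0.431 m (p = P/D = 1.174387); state ← (V=0, rpm=0)
set_airspeed(93.48): V ← 93.48 m/s
adjust_airspeed(-12.22): V ← 93.48 -12.22 = 81.26 m/s
adjust_airspeed(-14.34): V ← 81.26 -14.34 = 66.92 m/s
throttle_to(3823): rpm ← 3823
adjust_throttle(+1425): rpm ← 3823 +1425 = 5248
adjust_throttle(+525): rpm ← 5248 +525 = 5773
adjust_throttle(-369): rpm ← 5773 -369 = 5404
final state: V = 66.92 m/s, rpm = 5404 → n = rpm/60 = 90.066667 rev/s
target J* = 1.2307; solve J* = V/(n·D) for n: n = V/(J*·D) = 66.92/(1.2307 × 0.367) = 148.162285 rev/s
rpm = 60·n = 8889.737105

rpm = 8889.74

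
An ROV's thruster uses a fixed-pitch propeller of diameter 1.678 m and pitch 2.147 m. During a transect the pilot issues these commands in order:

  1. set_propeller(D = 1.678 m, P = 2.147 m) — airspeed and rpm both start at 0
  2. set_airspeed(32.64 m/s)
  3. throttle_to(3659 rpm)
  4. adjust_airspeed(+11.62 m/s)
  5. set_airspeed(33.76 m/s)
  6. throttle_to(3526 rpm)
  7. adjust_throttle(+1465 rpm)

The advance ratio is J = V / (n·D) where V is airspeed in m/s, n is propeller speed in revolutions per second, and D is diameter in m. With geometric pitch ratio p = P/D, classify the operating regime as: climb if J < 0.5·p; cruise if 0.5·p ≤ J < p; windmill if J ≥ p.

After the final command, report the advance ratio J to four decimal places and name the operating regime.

J = 0.2419, regime = climb

set_propeller: D = 1.678 m, P = 2.147 m (p = P/D = 1.279499); state ← (V=0, rpm=0)
set_airspeed(32.64): V ← 32.64 m/s
throttle_to(3659): rpm ← 3659
adjust_airspeed(+11.62): V ← 32.64 +11.62 = 44.26 m/s
set_airspeed(33.76): V ← 33.76 m/s
throttle_to(3526): rpm ← 3526
adjust_throttle(+1465): rpm ← 3526 +1465 = 4991
final state: V = 33.76 m/s, rpm = 4991 → n = rpm/60 = 83.183333 rev/s
J = V / (n·D) = 33.76 / (83.183333 × 1.678) = 0.241866
regime bands: climb J<0.6397 | cruise [0.6397, 1.2795) | windmill J≥1.2795
J = 0.2419 → climb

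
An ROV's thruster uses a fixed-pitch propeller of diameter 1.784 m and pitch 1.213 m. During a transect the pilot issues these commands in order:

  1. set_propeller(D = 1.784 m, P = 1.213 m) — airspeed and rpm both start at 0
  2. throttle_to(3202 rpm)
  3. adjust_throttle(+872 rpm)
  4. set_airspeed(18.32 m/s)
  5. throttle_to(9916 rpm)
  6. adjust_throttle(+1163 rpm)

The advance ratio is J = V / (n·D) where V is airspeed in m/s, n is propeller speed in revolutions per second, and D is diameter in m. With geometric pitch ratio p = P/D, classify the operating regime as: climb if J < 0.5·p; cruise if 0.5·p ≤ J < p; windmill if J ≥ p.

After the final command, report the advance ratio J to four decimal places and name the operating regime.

J = 0.0556, regime = climb

set_propeller: D = 1.784 m, P = 1.213 m (p = P/D = 0.679933); state ← (V=0, rpm=0)
throttle_to(3202): rpm ← 3202
adjust_throttle(+872): rpm ← 3202 +872 = 4074
set_airspeed(18.32): V ← 18.32 m/s
throttle_to(9916): rpm ← 9916
adjust_throttle(+1163): rpm ← 9916 +1163 = 11079
final state: V = 18.32 m/s, rpm = 11079 → n = rpm/60 = 184.650000 rev/s
J = V / (n·D) = 18.32 / (184.650000 × 1.784) = 0.055614
regime bands: climb J<0.3400 | cruise [0.3400, 0.6799) | windmill J≥0.6799
J = 0.0556 → climb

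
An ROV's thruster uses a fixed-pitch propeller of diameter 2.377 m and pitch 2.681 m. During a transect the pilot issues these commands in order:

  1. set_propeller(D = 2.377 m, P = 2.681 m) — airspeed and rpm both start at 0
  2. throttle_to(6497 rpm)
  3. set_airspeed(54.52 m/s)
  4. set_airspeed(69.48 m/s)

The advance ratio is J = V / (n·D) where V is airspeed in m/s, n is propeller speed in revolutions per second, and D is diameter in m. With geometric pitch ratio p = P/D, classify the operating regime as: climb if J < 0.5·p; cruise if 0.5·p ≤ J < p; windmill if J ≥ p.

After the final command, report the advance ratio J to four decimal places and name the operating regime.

J = 0.2699, regime = climb

set_propeller: D = 2.377 m, P = 2.681 m (p = P/D = 1.127892); state ← (V=0, rpm=0)
throttle_to(6497): rpm ← 6497
set_airspeed(54.52): V ← 54.52 m/s
set_airspeed(69.48): V ← 69.48 m/s
final state: V = 69.48 m/s, rpm = 6497 → n = rpm/60 = 108.283333 rev/s
J = V / (n·D) = 69.48 / (108.283333 × 2.377) = 0.269941
regime bands: climb J<0.5639 | cruise [0.5639, 1.1279) | windmill J≥1.1279
J = 0.2699 → climb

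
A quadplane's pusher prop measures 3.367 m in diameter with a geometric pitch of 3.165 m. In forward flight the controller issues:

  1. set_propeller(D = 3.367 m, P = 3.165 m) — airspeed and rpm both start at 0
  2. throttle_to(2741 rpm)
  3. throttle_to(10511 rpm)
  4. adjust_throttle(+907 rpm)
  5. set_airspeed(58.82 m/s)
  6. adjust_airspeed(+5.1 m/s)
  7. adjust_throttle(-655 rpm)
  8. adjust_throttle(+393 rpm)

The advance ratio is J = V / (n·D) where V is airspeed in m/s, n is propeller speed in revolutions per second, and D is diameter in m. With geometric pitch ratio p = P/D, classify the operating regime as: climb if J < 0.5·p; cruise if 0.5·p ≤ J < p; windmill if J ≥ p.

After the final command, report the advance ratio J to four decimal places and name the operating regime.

J = 0.1021, regime = climb

set_propeller: D = 3.367 m, P = 3.165 m (p = P/D = 0.940006); state ← (V=0, rpm=0)
throttle_to(2741): rpm ← 2741
throttle_to(10511): rpm ← 10511
adjust_throttle(+907): rpm ← 10511 +907 = 11418
set_airspeed(58.82): V ← 58.82 m/s
adjust_airspeed(+5.1): V ← 58.82 +5.1 = 63.92 m/s
adjust_throttle(-655): rpm ← 11418 -655 = 10763
adjust_throttle(+393): rpm ← 10763 +393 = 11156
final state: V = 63.92 m/s, rpm = 11156 → n = rpm/60 = 185.933333 rev/s
J = V / (n·D) = 63.92 / (185.933333 × 3.367) = 0.102103
regime bands: climb J<0.4700 | cruise [0.4700, 0.9400) | windmill J≥0.9400
J = 0.1021 → climb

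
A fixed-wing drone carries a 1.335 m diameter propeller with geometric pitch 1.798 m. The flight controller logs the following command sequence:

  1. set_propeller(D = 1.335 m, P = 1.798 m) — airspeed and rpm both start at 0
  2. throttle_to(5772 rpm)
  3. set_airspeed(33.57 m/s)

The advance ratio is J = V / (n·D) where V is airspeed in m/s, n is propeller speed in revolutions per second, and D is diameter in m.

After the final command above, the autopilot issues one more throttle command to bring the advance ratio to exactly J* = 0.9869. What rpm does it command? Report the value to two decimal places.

rpm = 1528.79

set_propeller: D = 1.335 m, P = 1.798 m (p = P/D = 1.346816); state ← (V=0, rpm=0)
throttle_to(5772): rpm ← 5772
set_airspeed(33.57): V ← 33.57 m/s
final state: V = 33.57 m/s, rpm = 5772 → n = rpm/60 = 96.200000 rev/s
target J* = 0.9869; solve J* = V/(n·D) for n: n = V/(J*·D) = 33.57/(0.9869 × 1.335) = 25.479853 rev/s
rpm = 60·n = 1528.791210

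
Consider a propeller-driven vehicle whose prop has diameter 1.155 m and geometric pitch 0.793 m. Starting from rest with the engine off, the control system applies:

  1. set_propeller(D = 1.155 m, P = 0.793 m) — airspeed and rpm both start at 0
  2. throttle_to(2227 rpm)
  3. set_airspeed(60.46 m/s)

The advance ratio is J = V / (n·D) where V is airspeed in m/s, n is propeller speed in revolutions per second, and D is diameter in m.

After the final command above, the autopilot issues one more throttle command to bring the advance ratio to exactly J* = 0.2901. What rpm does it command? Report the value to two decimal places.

rpm = 10826.54

set_propeller: D = 1.155 m, P = 0.793 m (p = P/D = 0.686580); state ← (V=0, rpm=0)
throttle_to(2227): rpm ← 2227
set_airspeed(60.46): V ← 60.46 m/s
final state: V = 60.46 m/s, rpm = 2227 → n = rpm/60 = 37.116667 rev/s
target J* = 0.2901; solve J* = V/(n·D) for n: n = V/(J*·D) = 60.46/(0.2901 × 1.155) = 180.442331 rev/s
rpm = 60·n = 10826.539885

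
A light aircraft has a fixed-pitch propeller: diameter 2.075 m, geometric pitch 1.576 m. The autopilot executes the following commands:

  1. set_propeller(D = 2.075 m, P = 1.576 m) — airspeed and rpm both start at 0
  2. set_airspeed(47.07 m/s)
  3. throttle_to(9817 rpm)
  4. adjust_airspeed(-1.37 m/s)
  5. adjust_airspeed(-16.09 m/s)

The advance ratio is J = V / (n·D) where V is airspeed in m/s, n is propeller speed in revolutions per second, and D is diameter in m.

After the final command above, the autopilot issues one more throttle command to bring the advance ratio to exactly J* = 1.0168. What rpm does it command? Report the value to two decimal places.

rpm = 842.05

set_propeller: D = 2.075 m, P = 1.576 m (p = P/D = 0.759518); state ← (V=0, rpm=0)
set_airspeed(47.07): V ← 47.07 m/s
throttle_to(9817): rpm ← 9817
adjust_airspeed(-1.37): V ← 47.07 -1.37 = 45.7 m/s
adjust_airspeed(-16.09): V ← 45.7 -16.09 = 29.61 m/s
final state: V = 29.61 m/s, rpm = 9817 → n = rpm/60 = 163.616667 rev/s
target J* = 1.0168; solve J* = V/(n·D) for n: n = V/(J*·D) = 29.61/(1.0168 × 2.075) = 14.034107 rev/s
rpm = 60·n = 842.046392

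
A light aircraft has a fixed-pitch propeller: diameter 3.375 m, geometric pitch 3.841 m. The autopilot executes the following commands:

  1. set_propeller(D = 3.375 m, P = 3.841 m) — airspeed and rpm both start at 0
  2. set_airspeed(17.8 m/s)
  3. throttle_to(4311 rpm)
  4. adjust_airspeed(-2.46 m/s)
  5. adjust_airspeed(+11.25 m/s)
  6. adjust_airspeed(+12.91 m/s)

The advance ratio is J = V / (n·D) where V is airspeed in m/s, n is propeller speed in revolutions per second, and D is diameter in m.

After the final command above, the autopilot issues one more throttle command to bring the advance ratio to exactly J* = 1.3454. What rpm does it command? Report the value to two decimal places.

rpm = 521.94

set_propeller: D = 3.375 m, P = 3.841 m (p = P/D = 1.138074); state ← (V=0, rpm=0)
set_airspeed(17.8): V ← 17.8 m/s
throttle_to(4311): rpm ← 4311
adjust_airspeed(-2.46): V ← 17.8 -2.46 = 15.34 m/s
adjust_airspeed(+11.25): V ← 15.34 +11.25 = 26.59 m/s
adjust_airspeed(+12.91): V ← 26.59 +12.91 = 39.5 m/s
final state: V = 39.5 m/s, rpm = 4311 → n = rpm/60 = 71.850000 rev/s
target J* = 1.3454; solve J* = V/(n·D) for n: n = V/(J*·D) = 39.5/(1.3454 × 3.375) = 8.699051 rev/s
rpm = 60·n = 521.943082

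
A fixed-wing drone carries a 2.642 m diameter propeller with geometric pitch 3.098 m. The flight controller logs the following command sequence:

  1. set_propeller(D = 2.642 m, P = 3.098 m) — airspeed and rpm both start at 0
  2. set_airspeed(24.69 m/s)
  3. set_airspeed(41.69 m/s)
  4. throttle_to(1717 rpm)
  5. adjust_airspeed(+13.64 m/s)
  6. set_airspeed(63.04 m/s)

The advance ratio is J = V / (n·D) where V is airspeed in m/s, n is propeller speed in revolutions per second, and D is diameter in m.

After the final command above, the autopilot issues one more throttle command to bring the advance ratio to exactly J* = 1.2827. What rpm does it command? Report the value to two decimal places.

rpm = 1116.12

set_propeller: D = 2.642 m, P = 3.098 m (p = P/D = 1.172597); state ← (V=0, rpm=0)
set_airspeed(24.69): V ← 24.69 m/s
set_airspeed(41.69): V ← 41.69 m/s
throttle_to(1717): rpm ← 1717
adjust_airspeed(+13.64): V ← 41.69 +13.64 = 55.33 m/s
set_airspeed(63.04): V ← 63.04 m/s
final state: V = 63.04 m/s, rpm = 1717 → n = rpm/60 = 28.616667 rev/s
target J* = 1.2827; solve J* = V/(n·D) for n: n = V/(J*·D) = 63.04/(1.2827 × 2.642) = 18.601942 rev/s
rpm = 60·n = 1116.116547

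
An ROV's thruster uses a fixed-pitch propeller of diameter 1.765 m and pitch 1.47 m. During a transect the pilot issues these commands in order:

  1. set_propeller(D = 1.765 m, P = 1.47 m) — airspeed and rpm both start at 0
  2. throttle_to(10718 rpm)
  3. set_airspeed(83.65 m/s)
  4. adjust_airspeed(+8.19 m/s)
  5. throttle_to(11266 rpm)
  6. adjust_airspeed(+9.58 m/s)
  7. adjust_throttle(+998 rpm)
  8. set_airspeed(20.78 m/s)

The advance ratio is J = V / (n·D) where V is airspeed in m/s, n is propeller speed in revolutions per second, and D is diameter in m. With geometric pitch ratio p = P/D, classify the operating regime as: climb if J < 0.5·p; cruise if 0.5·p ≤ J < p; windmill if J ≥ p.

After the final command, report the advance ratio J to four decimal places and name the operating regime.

J = 0.0576, regime = climb

set_propeller: D = 1.765 m, P = 1.47 m (p = P/D = 0.832861); state ← (V=0, rpm=0)
throttle_to(10718): rpm ← 10718
set_airspeed(83.65): V ← 83.65 m/s
adjust_airspeed(+8.19): V ← 83.65 +8.19 = 91.84 m/s
throttle_to(11266): rpm ← 11266
adjust_airspeed(+9.58): V ← 91.84 +9.58 = 101.42 m/s
adjust_throttle(+998): rpm ← 11266 +998 = 12264
set_airspeed(20.78): V ← 20.78 m/s
final state: V = 20.78 m/s, rpm = 12264 → n = rpm/60 = 204.400000 rev/s
J = V / (n·D) = 20.78 / (204.400000 × 1.765) = 0.057600
regime bands: climb J<0.4164 | cruise [0.4164, 0.8329) | windmill J≥0.8329
J = 0.0576 → climb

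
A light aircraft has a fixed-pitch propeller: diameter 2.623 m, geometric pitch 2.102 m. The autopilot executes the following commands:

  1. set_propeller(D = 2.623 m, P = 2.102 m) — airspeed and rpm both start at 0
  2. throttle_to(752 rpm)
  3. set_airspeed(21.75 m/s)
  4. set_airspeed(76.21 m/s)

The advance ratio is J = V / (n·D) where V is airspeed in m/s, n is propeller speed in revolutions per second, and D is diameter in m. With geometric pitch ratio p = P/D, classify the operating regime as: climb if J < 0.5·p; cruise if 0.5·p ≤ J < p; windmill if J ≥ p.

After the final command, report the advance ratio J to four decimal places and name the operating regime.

set_propeller: D = 2.623 m, P = 2.102 m (p = P/D = 0.801372); state ← (V=0, rpm=0)
throttle_to(752): rpm ← 752
set_airspeed(21.75): V ← 21.75 m/s
set_airspeed(76.21): V ← 76.21 m/s
final state: V = 76.21 m/s, rpm = 752 → n = rpm/60 = 12.533333 rev/s
J = V / (n·D) = 76.21 / (12.533333 × 2.623) = 2.318180
regime bands: climb J<0.4007 | cruise [0.4007, 0.8014) | windmill J≥0.8014
J = 2.3182 → windmill

J = 2.3182, regime = windmill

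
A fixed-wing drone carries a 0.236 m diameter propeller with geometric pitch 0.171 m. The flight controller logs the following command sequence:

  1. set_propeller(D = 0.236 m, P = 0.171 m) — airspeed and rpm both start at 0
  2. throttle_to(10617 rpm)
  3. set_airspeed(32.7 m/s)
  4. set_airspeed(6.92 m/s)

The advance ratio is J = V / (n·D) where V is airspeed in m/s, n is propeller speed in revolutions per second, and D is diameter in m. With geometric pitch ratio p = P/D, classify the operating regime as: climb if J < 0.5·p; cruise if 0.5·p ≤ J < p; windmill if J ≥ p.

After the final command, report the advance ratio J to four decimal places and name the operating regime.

set_propeller: D = 0.236 m, P = 0.171 m (p = P/D = 0.724576); state ← (V=0, rpm=0)
throttle_to(10617): rpm ← 10617
set_airspeed(32.7): V ← 32.7 m/s
set_airspeed(6.92): V ← 6.92 m/s
final state: V = 6.92 m/s, rpm = 10617 → n = rpm/60 = 176.950000 rev/s
J = V / (n·D) = 6.92 / (176.950000 × 0.236) = 0.165708
regime bands: climb J<0.3623 | cruise [0.3623, 0.7246) | windmill J≥0.7246
J = 0.1657 → climb

J = 0.1657, regime = climb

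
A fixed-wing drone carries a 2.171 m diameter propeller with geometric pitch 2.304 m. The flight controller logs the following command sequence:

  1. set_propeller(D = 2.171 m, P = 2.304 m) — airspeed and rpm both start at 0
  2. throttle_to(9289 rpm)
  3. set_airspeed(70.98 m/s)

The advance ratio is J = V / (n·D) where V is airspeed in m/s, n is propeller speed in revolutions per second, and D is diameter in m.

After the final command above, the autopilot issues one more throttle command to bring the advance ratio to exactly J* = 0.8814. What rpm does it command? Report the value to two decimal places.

set_propeller: D = 2.171 m, P = 2.304 m (p = P/D = 1.061262); state ← (V=0, rpm=0)
throttle_to(9289): rpm ← 9289
set_airspeed(70.98): V ← 70.98 m/s
final state: V = 70.98 m/s, rpm = 9289 → n = rpm/60 = 154.816667 rev/s
target J* = 0.8814; solve J* = V/(n·D) for n: n = V/(J*·D) = 70.98/(0.8814 × 2.171) = 37.093954 rev/s
rpm = 60·n = 2225.637221

rpm = 2225.64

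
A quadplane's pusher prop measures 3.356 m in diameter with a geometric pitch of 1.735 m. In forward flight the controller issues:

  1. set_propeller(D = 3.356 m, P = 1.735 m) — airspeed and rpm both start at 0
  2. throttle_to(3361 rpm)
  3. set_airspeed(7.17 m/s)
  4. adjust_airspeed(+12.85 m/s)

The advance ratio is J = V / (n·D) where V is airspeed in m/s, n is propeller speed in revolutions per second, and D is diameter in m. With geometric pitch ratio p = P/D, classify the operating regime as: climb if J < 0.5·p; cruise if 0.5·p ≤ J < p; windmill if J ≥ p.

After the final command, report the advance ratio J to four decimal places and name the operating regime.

J = 0.1065, regime = climb

set_propeller: D = 3.356 m, P = 1.735 m (p = P/D = 0.516985); state ← (V=0, rpm=0)
throttle_to(3361): rpm ← 3361
set_airspeed(7.17): V ← 7.17 m/s
adjust_airspeed(+12.85): V ← 7.17 +12.85 = 20.02 m/s
final state: V = 20.02 m/s, rpm = 3361 → n = rpm/60 = 56.016667 rev/s
J = V / (n·D) = 20.02 / (56.016667 × 3.356) = 0.106494
regime bands: climb J<0.2585 | cruise [0.2585, 0.5170) | windmill J≥0.5170
J = 0.1065 → climb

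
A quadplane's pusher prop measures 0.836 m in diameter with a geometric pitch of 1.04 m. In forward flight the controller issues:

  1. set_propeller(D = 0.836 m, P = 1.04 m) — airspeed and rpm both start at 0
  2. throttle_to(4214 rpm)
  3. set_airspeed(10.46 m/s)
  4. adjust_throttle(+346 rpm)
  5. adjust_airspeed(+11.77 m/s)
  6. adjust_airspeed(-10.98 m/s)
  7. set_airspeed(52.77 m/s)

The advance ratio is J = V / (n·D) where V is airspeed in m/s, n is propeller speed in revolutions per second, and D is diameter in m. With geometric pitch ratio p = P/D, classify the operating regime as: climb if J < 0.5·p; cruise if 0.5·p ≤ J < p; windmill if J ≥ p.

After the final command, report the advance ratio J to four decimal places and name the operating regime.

set_propeller: D = 0.836 m, P = 1.04 m (p = P/D = 1.244019); state ← (V=0, rpm=0)
throttle_to(4214): rpm ← 4214
set_airspeed(10.46): V ← 10.46 m/s
adjust_throttle(+346): rpm ← 4214 +346 = 4560
adjust_airspeed(+11.77): V ← 10.46 +11.77 = 22.23 m/s
adjust_airspeed(-10.98): V ← 22.23 -10.98 = 11.25 m/s
set_airspeed(52.77): V ← 52.77 m/s
final state: V = 52.77 m/s, rpm = 4560 → n = rpm/60 = 76.000000 rev/s
J = V / (n·D) = 52.77 / (76.000000 × 0.836) = 0.830553
regime bands: climb J<0.6220 | cruise [0.6220, 1.2440) | windmill J≥1.2440
J = 0.8306 → cruise

J = 0.8306, regime = cruise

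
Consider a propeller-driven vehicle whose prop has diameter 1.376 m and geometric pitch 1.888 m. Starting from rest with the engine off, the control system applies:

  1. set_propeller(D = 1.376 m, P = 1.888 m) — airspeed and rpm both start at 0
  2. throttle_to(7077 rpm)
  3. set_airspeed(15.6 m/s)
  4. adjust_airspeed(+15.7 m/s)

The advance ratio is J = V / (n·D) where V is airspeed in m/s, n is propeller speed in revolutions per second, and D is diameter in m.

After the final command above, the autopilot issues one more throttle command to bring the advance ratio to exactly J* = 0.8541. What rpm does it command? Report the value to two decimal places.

set_propeller: D = 1.376 m, P = 1.888 m (p = P/D = 1.372093); state ← (V=0, rpm=0)
throttle_to(7077): rpm ← 7077
set_airspeed(15.6): V ← 15.6 m/s
adjust_airspeed(+15.7): V ← 15.6 +15.7 = 31.3 m/s
final state: V = 31.3 m/s, rpm = 7077 → n = rpm/60 = 117.950000 rev/s
target J* = 0.8541; solve J* = V/(n·D) for n: n = V/(J*·D) = 31.3/(0.8541 × 1.376) = 26.632822 rev/s
rpm = 60·n = 1597.969303

rpm = 1597.97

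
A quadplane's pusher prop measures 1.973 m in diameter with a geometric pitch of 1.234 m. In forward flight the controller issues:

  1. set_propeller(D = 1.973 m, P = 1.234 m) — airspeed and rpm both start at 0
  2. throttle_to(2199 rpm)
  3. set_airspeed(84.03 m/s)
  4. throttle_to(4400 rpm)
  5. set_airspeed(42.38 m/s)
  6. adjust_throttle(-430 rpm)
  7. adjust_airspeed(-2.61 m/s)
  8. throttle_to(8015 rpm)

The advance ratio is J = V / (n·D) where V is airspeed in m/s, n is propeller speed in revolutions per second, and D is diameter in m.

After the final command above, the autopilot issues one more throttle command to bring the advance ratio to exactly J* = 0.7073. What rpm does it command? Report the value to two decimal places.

set_propeller: D = 1.973 m, P = 1.234 m (p = P/D = 0.625443); state ← (V=0, rpm=0)
throttle_to(2199): rpm ← 2199
set_airspeed(84.03): V ← 84.03 m/s
throttle_to(4400): rpm ← 4400
set_airspeed(42.38): V ← 42.38 m/s
adjust_throttle(-430): rpm ← 4400 -430 = 3970
adjust_airspeed(-2.61): V ← 42.38 -2.61 = 39.77 m/s
throttle_to(8015): rpm ← 8015
final state: V = 39.77 m/s, rpm = 8015 → n = rpm/60 = 133.583333 rev/s
target J* = 0.7073; solve J* = V/(n·D) for n: n = V/(J*·D) = 39.77/(0.7073 × 1.973) = 28.498687 rev/s
rpm = 60·n = 1709.921205

rpm = 1709.92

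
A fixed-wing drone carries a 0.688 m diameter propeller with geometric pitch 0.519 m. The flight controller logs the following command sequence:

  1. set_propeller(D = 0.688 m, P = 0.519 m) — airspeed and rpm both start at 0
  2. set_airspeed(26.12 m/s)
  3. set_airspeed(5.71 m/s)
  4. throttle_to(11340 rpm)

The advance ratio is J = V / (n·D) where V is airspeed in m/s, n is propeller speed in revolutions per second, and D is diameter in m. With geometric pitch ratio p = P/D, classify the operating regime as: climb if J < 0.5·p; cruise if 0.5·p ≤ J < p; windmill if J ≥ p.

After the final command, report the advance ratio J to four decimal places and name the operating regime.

J = 0.0439, regime = climb

set_propeller: D = 0.688 m, P = 0.519 m (p = P/D = 0.754360); state ← (V=0, rpm=0)
set_airspeed(26.12): V ← 26.12 m/s
set_airspeed(5.71): V ← 5.71 m/s
throttle_to(11340): rpm ← 11340
final state: V = 5.71 m/s, rpm = 11340 → n = rpm/60 = 189.000000 rev/s
J = V / (n·D) = 5.71 / (189.000000 × 0.688) = 0.043912
regime bands: climb J<0.3772 | cruise [0.3772, 0.7544) | windmill J≥0.7544
J = 0.0439 → climb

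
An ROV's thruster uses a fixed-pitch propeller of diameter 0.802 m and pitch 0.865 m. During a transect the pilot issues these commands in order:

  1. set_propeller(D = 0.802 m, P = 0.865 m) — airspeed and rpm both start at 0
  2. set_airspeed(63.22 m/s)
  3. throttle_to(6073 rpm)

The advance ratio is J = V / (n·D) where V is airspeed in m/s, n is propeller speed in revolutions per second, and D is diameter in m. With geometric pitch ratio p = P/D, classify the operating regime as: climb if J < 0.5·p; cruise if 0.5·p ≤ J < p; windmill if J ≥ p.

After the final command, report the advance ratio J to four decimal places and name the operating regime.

J = 0.7788, regime = cruise

set_propeller: D = 0.802 m, P = 0.865 m (p = P/D = 1.078554); state ← (V=0, rpm=0)
set_airspeed(63.22): V ← 63.22 m/s
throttle_to(6073): rpm ← 6073
final state: V = 63.22 m/s, rpm = 6073 → n = rpm/60 = 101.216667 rev/s
J = V / (n·D) = 63.22 / (101.216667 × 0.802) = 0.778804
regime bands: climb J<0.5393 | cruise [0.5393, 1.0786) | windmill J≥1.0786
J = 0.7788 → cruise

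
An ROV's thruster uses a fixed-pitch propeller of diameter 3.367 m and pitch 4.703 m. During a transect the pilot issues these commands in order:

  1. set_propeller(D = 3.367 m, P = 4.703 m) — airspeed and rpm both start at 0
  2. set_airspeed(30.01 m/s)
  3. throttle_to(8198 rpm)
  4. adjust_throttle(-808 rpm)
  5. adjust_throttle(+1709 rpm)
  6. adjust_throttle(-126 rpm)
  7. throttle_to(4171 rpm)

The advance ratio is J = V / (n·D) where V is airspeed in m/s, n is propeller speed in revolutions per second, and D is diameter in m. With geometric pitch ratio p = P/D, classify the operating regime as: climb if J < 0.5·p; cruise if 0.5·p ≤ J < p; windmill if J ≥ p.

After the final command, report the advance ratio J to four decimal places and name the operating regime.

set_propeller: D = 3.367 m, P = 4.703 m (p = P/D = 1.396792); state ← (V=0, rpm=0)
set_airspeed(30.01): V ← 30.01 m/s
throttle_to(8198): rpm ← 8198
adjust_throttle(-808): rpm ← 8198 -808 = 7390
adjust_throttle(+1709): rpm ← 7390 +1709 = 9099
adjust_throttle(-126): rpm ← 9099 -126 = 8973
throttle_to(4171): rpm ← 4171
final state: V = 30.01 m/s, rpm = 4171 → n = rpm/60 = 69.516667 rev/s
J = V / (n·D) = 30.01 / (69.516667 × 3.367) = 0.128214
regime bands: climb J<0.6984 | cruise [0.6984, 1.3968) | windmill J≥1.3968
J = 0.1282 → climb

J = 0.1282, regime = climb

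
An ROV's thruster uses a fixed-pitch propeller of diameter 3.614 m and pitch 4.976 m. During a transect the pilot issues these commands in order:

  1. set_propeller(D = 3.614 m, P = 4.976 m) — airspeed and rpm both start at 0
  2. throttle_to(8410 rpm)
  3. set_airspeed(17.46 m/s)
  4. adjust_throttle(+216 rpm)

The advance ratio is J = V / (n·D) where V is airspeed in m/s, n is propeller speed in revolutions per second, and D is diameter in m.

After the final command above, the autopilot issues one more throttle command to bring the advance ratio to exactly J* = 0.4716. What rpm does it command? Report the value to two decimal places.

set_propeller: D = 3.614 m, P = 4.976 m (p = P/D = 1.376868); state ← (V=0, rpm=0)
throttle_to(8410): rpm ← 8410
set_airspeed(17.46): V ← 17.46 m/s
adjust_throttle(+216): rpm ← 8410 +216 = 8626
final state: V = 17.46 m/s, rpm = 8626 → n = rpm/60 = 143.766667 rev/s
target J* = 0.4716; solve J* = V/(n·D) for n: n = V/(J*·D) = 17.46/(0.4716 × 3.614) = 10.244300 rev/s
rpm = 60·n = 614.658009

rpm = 614.66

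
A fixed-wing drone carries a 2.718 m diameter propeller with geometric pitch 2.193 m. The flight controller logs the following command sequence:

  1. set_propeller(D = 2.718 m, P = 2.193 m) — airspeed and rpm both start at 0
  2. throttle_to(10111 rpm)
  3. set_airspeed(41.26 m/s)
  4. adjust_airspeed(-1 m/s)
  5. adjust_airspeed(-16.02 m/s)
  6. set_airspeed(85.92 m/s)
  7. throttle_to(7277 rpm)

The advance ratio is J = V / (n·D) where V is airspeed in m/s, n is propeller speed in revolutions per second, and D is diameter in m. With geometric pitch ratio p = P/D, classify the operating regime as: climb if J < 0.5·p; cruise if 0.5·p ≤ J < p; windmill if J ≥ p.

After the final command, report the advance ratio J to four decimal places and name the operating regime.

set_propeller: D = 2.718 m, P = 2.193 m (p = P/D = 0.806843); state ← (V=0, rpm=0)
throttle_to(10111): rpm ← 10111
set_airspeed(41.26): V ← 41.26 m/s
adjust_airspeed(-1): V ← 41.26 -1 = 40.26 m/s
adjust_airspeed(-16.02): V ← 40.26 -16.02 = 24.24 m/s
set_airspeed(85.92): V ← 85.92 m/s
throttle_to(7277): rpm ← 7277
final state: V = 85.92 m/s, rpm = 7277 → n = rpm/60 = 121.283333 rev/s
J = V / (n·D) = 85.92 / (121.283333 × 2.718) = 0.260642
regime bands: climb J<0.4034 | cruise [0.4034, 0.8068) | windmill J≥0.8068
J = 0.2606 → climb

J = 0.2606, regime = climb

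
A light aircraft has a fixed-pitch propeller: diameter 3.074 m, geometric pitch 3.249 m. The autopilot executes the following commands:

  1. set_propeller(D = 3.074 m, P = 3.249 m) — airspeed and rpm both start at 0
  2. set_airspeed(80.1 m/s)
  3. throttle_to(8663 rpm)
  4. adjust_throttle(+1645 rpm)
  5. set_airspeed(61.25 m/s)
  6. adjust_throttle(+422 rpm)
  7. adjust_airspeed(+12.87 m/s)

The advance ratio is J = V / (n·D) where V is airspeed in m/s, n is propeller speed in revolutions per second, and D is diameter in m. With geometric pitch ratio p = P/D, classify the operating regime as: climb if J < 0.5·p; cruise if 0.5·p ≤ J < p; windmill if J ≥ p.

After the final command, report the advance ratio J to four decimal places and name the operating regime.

set_propeller: D = 3.074 m, P = 3.249 m (p = P/D = 1.056929); state ← (V=0, rpm=0)
set_airspeed(80.1): V ← 80.1 m/s
throttle_to(8663): rpm ← 8663
adjust_throttle(+1645): rpm ← 8663 +1645 = 10308
set_airspeed(61.25): V ← 61.25 m/s
adjust_throttle(+422): rpm ← 10308 +422 = 10730
adjust_airspeed(+12.87): V ← 61.25 +12.87 = 74.12 m/s
final state: V = 74.12 m/s, rpm = 10730 → n = rpm/60 = 178.833333 rev/s
J = V / (n·D) = 74.12 / (178.833333 × 3.074) = 0.134829
regime bands: climb J<0.5285 | cruise [0.5285, 1.0569) | windmill J≥1.0569
J = 0.1348 → climb

J = 0.1348, regime = climb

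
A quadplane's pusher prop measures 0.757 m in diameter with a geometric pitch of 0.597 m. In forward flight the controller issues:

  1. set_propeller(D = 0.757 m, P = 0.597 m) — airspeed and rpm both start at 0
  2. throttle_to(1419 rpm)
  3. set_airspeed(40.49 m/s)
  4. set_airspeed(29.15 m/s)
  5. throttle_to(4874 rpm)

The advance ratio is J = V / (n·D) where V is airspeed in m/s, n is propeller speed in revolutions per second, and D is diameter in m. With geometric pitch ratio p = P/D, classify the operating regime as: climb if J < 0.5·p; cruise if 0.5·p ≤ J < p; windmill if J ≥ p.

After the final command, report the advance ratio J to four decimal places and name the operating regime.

J = 0.4740, regime = cruise

set_propeller: D = 0.757 m, P = 0.597 m (p = P/D = 0.788639); state ← (V=0, rpm=0)
throttle_to(1419): rpm ← 1419
set_airspeed(40.49): V ← 40.49 m/s
set_airspeed(29.15): V ← 29.15 m/s
throttle_to(4874): rpm ← 4874
final state: V = 29.15 m/s, rpm = 4874 → n = rpm/60 = 81.233333 rev/s
J = V / (n·D) = 29.15 / (81.233333 × 0.757) = 0.474033
regime bands: climb J<0.3943 | cruise [0.3943, 0.7886) | windmill J≥0.7886
J = 0.4740 → cruise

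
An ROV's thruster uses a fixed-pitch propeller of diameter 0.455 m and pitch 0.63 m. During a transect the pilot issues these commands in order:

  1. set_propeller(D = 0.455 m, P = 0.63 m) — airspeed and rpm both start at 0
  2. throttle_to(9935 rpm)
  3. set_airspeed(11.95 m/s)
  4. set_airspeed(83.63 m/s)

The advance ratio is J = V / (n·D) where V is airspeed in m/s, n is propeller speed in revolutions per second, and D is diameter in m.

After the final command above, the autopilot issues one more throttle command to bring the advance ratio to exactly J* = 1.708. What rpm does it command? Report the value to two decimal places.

set_propeller: D = 0.455 m, P = 0.63 m (p = P/D = 1.384615); state ← (V=0, rpm=0)
throttle_to(9935): rpm ← 9935
set_airspeed(11.95): V ← 11.95 m/s
set_airspeed(83.63): V ← 83.63 m/s
final state: V = 83.63 m/s, rpm = 9935 → n = rpm/60 = 165.583333 rev/s
target J* = 1.708; solve J* = V/(n·D) for n: n = V/(J*·D) = 83.63/(1.708 × 0.455) = 107.612528 rev/s
rpm = 60·n = 6456.751679

rpm = 6456.75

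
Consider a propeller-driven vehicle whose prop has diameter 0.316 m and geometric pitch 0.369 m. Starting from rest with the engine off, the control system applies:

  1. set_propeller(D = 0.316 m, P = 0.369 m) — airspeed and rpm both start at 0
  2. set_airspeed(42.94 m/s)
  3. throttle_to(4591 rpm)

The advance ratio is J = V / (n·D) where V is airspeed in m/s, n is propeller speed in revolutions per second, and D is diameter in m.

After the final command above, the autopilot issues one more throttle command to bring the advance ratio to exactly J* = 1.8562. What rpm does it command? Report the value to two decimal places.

rpm = 4392.40

set_propeller: D = 0.316 m, P = 0.369 m (p = P/D = 1.167722); state ← (V=0, rpm=0)
set_airspeed(42.94): V ← 42.94 m/s
throttle_to(4591): rpm ← 4591
final state: V = 42.94 m/s, rpm = 4591 → n = rpm/60 = 76.516667 rev/s
target J* = 1.8562; solve J* = V/(n·D) for n: n = V/(J*·D) = 42.94/(1.8562 × 0.316) = 73.206592 rev/s
rpm = 60·n = 4392.395516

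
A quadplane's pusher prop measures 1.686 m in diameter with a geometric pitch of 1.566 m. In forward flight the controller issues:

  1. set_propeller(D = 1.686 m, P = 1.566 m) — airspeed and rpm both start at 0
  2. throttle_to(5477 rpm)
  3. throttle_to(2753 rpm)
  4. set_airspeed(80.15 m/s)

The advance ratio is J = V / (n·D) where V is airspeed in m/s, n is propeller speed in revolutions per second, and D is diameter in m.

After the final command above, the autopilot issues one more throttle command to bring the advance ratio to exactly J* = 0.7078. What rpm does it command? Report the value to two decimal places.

rpm = 4029.83

set_propeller: D = 1.686 m, P = 1.566 m (p = P/D = 0.928826); state ← (V=0, rpm=0)
throttle_to(5477): rpm ← 5477
throttle_to(2753): rpm ← 2753
set_airspeed(80.15): V ← 80.15 m/s
final state: V = 80.15 m/s, rpm = 2753 → n = rpm/60 = 45.883333 rev/s
target J* = 0.7078; solve J* = V/(n·D) for n: n = V/(J*·D) = 80.15/(0.7078 × 1.686) = 67.163821 rev/s
rpm = 60·n = 4029.829284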